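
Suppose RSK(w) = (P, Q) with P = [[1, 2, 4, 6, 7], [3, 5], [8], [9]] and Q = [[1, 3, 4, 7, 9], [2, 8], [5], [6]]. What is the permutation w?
9 1 3 8 5 2 6 4 7

Reverse the RSK construction: for i from n down to 1, find the cell of Q containing i, remove the entry at that cell from P, and reverse-bump it up through P; the value ejected from row 1 is w(i).

Step i=9: Q has 9 at row 1, column 5; remove that cell from P, ejecting 7. So w(9) = 7. P is now [[1, 2, 4, 6], [3, 5], [8], [9]].
Step i=8: Q has 8 at row 2, column 2; remove 5 from row 2 of P and reverse-bump: 5 enters row 1 and ejects 4. So w(8) = 4. P is now [[1, 2, 5, 6], [3], [8], [9]].
Step i=7: Q has 7 at row 1, column 4; remove that cell from P, ejecting 6. So w(7) = 6. P is now [[1, 2, 5], [3], [8], [9]].
Step i=6: Q has 6 at row 4, column 1; remove 9 from row 4 of P and reverse-bump: 9 enters row 3 and ejects 8; 8 enters row 2 and ejects 3; 3 enters row 1 and ejects 2. So w(6) = 2. P is now [[1, 3, 5], [8], [9]].
Step i=5: Q has 5 at row 3, column 1; remove 9 from row 3 of P and reverse-bump: 9 enters row 2 and ejects 8; 8 enters row 1 and ejects 5. So w(5) = 5. P is now [[1, 3, 8], [9]].
Step i=4: Q has 4 at row 1, column 3; remove that cell from P, ejecting 8. So w(4) = 8. P is now [[1, 3], [9]].
Step i=3: Q has 3 at row 1, column 2; remove that cell from P, ejecting 3. So w(3) = 3. P is now [[1], [9]].
Step i=2: Q has 2 at row 2, column 1; remove 9 from row 2 of P and reverse-bump: 9 enters row 1 and ejects 1. So w(2) = 1. P is now [[9]].
Step i=1: Q has 1 at row 1, column 1; remove that cell from P, ejecting 9. So w(1) = 9. P is now [].

So w = 9 1 3 8 5 2 6 4 7.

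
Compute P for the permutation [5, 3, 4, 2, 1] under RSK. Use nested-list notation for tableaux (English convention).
P = [[1, 4], [2], [3], [5]]

Insert 5: appended to row 1. P = [[5]].
Insert 3: 3 bumps 5 from row 1; 5 starts row 2. P = [[3], [5]].
Insert 4: appended to row 1. P = [[3, 4], [5]].
Insert 2: 2 bumps 3 from row 1; 3 bumps 5 from row 2; 5 starts row 3. P = [[2, 4], [3], [5]].
Insert 1: 1 bumps 2 from row 1; 2 bumps 3 from row 2; 3 bumps 5 from row 3; 5 starts row 4. P = [[1, 4], [2], [3], [5]].

So P = [[1, 4], [2], [3], [5]].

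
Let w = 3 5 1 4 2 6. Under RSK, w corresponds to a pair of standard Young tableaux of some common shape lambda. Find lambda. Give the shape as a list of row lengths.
[3, 2, 1]

Row-insert each entry into an empty tableau.

After inserting 3: P = [[3]].
After inserting 5: P = [[3, 5]].
After inserting 1: P = [[1, 5], [3]].
After inserting 4: P = [[1, 4], [3, 5]].
After inserting 2: P = [[1, 2], [3, 4], [5]].
After inserting 6: P = [[1, 2, 6], [3, 4], [5]].

The final insertion tableau P = [[1, 2, 6], [3, 4], [5]] has shape [3, 2, 1].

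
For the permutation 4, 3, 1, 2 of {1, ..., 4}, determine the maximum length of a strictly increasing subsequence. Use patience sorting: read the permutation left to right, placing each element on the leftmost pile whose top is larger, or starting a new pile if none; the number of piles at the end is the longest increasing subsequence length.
4: new pile. tops = [4]
3: onto pile 1 (replacing 4). tops = [3]
1: onto pile 1 (replacing 3). tops = [1]
2: new pile. tops = [1, 2]

2 piles, so the longest increasing subsequence has length 2.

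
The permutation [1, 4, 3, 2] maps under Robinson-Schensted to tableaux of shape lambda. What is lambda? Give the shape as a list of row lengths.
[2, 1, 1]

RSK row insertion gives P = [[1, 2], [3], [4]], which has shape [2, 1, 1].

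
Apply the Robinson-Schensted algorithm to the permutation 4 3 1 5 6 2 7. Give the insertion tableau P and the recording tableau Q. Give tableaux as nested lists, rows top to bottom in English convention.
Insert each entry of the permutation into P by Schensted row insertion, recording in Q the position of each new cell.

Insert 4: appended to row 1. P = [[4]].
Insert 3: 3 bumps 4 from row 1; 4 starts row 2. P = [[3], [4]].
Insert 1: 1 bumps 3 from row 1; 3 bumps 4 from row 2; 4 starts row 3. P = [[1], [3], [4]].
Insert 5: appended to row 1. P = [[1, 5], [3], [4]].
Insert 6: appended to row 1. P = [[1, 5, 6], [3], [4]].
Insert 2: 2 bumps 5 from row 1; 5 appends to row 2. P = [[1, 2, 6], [3, 5], [4]].
Insert 7: appended to row 1. P = [[1, 2, 6, 7], [3, 5], [4]].

So P = [[1, 2, 6, 7], [3, 5], [4]], Q = [[1, 4, 5, 7], [2, 6], [3]].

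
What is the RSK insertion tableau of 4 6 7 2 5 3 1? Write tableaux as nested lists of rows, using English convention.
P = [[1, 3, 7], [2, 5], [4], [6]]

After inserting 4: P = [[4]].
After inserting 6: P = [[4, 6]].
After inserting 7: P = [[4, 6, 7]].
After inserting 2: P = [[2, 6, 7], [4]].
After inserting 5: P = [[2, 5, 7], [4, 6]].
After inserting 3: P = [[2, 3, 7], [4, 5], [6]].
After inserting 1: P = [[1, 3, 7], [2, 5], [4], [6]].

So P = [[1, 3, 7], [2, 5], [4], [6]].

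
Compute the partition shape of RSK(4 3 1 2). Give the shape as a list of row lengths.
RSK row insertion gives P = [[1, 2], [3], [4]], which has shape [2, 1, 1].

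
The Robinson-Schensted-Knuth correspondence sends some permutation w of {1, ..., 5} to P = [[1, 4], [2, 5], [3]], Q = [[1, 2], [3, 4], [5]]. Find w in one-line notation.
Reverse the RSK construction: for i from n down to 1, find the cell of Q containing i, remove the entry at that cell from P, and reverse-bump it up through P; the value ejected from row 1 is w(i).

Step i=5: Q has 5 at row 3, column 1; remove 3 from row 3 of P and reverse-bump: 3 enters row 2 and ejects 2; 2 enters row 1 and ejects 1. So w(5) = 1. P is now [[2, 4], [3, 5]].
Step i=4: Q has 4 at row 2, column 2; remove 5 from row 2 of P and reverse-bump: 5 enters row 1 and ejects 4. So w(4) = 4. P is now [[2, 5], [3]].
Step i=3: Q has 3 at row 2, column 1; remove 3 from row 2 of P and reverse-bump: 3 enters row 1 and ejects 2. So w(3) = 2. P is now [[3, 5]].
Step i=2: Q has 2 at row 1, column 2; remove that cell from P, ejecting 5. So w(2) = 5. P is now [[3]].
Step i=1: Q has 1 at row 1, column 1; remove that cell from P, ejecting 3. So w(1) = 3. P is now [].

So w = 3 5 2 4 1.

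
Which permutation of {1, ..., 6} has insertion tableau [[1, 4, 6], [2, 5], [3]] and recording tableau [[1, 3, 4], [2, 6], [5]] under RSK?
Reverse the RSK construction: for i from n down to 1, find the cell of Q containing i, remove the entry at that cell from P, and reverse-bump it up through P; the value ejected from row 1 is w(i).

Step i=6: Q has 6 at row 2, column 2; remove 5 from row 2 of P and reverse-bump: 5 enters row 1 and ejects 4. So w(6) = 4. P is now [[1, 5, 6], [2], [3]].
Step i=5: Q has 5 at row 3, column 1; remove 3 from row 3 of P and reverse-bump: 3 enters row 2 and ejects 2; 2 enters row 1 and ejects 1. So w(5) = 1. P is now [[2, 5, 6], [3]].
Step i=4: Q has 4 at row 1, column 3; remove that cell from P, ejecting 6. So w(4) = 6. P is now [[2, 5], [3]].
Step i=3: Q has 3 at row 1, column 2; remove that cell from P, ejecting 5. So w(3) = 5. P is now [[2], [3]].
Step i=2: Q has 2 at row 2, column 1; remove 3 from row 2 of P and reverse-bump: 3 enters row 1 and ejects 2. So w(2) = 2. P is now [[3]].
Step i=1: Q has 1 at row 1, column 1; remove that cell from P, ejecting 3. So w(1) = 3. P is now [].

So w = 3 2 5 6 1 4.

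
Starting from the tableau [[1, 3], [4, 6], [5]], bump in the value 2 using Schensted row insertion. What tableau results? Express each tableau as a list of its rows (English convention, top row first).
[[1, 2], [3, 6], [4], [5]]

In row 1, 2 replaces 3 (the leftmost entry greater than 2); 3 is bumped to row 2. In row 2, 3 replaces 4 (the leftmost entry greater than 3); 4 is bumped to row 3. In row 3, 4 replaces 5 (the leftmost entry greater than 4); 5 is bumped to row 4. 5 starts a new row 4. The new tableau is [[1, 2], [3, 6], [4], [5]].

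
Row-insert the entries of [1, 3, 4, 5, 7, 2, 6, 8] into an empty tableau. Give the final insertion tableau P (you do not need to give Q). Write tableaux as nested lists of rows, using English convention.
Insert 1: appended to row 1. P = [[1]].
Insert 3: appended to row 1. P = [[1, 3]].
Insert 4: appended to row 1. P = [[1, 3, 4]].
Insert 5: appended to row 1. P = [[1, 3, 4, 5]].
Insert 7: appended to row 1. P = [[1, 3, 4, 5, 7]].
Insert 2: 2 bumps 3 from row 1; 3 starts row 2. P = [[1, 2, 4, 5, 7], [3]].
Insert 6: 6 bumps 7 from row 1; 7 appends to row 2. P = [[1, 2, 4, 5, 6], [3, 7]].
Insert 8: appended to row 1. P = [[1, 2, 4, 5, 6, 8], [3, 7]].

So P = [[1, 2, 4, 5, 6, 8], [3, 7]].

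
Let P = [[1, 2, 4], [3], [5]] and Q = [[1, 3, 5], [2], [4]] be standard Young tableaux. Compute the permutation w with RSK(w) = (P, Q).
Reverse the RSK construction: for i from n down to 1, find the cell of Q containing i, remove the entry at that cell from P, and reverse-bump it up through P; the value ejected from row 1 is w(i).

Step i=5: Q has 5 at row 1, column 3; remove that cell from P, ejecting 4. So w(5) = 4. P is now [[1, 2], [3], [5]].
Step i=4: Q has 4 at row 3, column 1; remove 5 from row 3 of P and reverse-bump: 5 enters row 2 and ejects 3; 3 enters row 1 and ejects 2. So w(4) = 2. P is now [[1, 3], [5]].
Step i=3: Q has 3 at row 1, column 2; remove that cell from P, ejecting 3. So w(3) = 3. P is now [[1], [5]].
Step i=2: Q has 2 at row 2, column 1; remove 5 from row 2 of P and reverse-bump: 5 enters row 1 and ejects 1. So w(2) = 1. P is now [[5]].
Step i=1: Q has 1 at row 1, column 1; remove that cell from P, ejecting 5. So w(1) = 5. P is now [].

So w = 5 1 3 2 4.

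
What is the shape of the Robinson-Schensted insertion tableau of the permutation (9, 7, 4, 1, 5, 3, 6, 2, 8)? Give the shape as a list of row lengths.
RSK row insertion gives P = [[1, 2, 6, 8], [3, 5], [4], [7], [9]], which has shape [4, 2, 1, 1, 1].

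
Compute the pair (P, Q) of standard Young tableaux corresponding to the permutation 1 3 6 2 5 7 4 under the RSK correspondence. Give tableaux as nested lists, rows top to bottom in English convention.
Insert each entry of the permutation into P by Schensted row insertion, recording in Q the position of each new cell.

Insert 1: appended to row 1. P = [[1]], Q = [[1]].
Insert 3: appended to row 1. P = [[1, 3]], Q = [[1, 2]].
Insert 6: appended to row 1. P = [[1, 3, 6]], Q = [[1, 2, 3]].
Insert 2: 2 bumps 3 from row 1; 3 starts row 2. P = [[1, 2, 6], [3]], Q = [[1, 2, 3], [4]].
Insert 5: 5 bumps 6 from row 1; 6 appends to row 2. P = [[1, 2, 5], [3, 6]], Q = [[1, 2, 3], [4, 5]].
Insert 7: appended to row 1. P = [[1, 2, 5, 7], [3, 6]], Q = [[1, 2, 3, 6], [4, 5]].
Insert 4: 4 bumps 5 from row 1; 5 bumps 6 from row 2; 6 starts row 3. P = [[1, 2, 4, 7], [3, 5], [6]], Q = [[1, 2, 3, 6], [4, 5], [7]].

So P = [[1, 2, 4, 7], [3, 5], [6]], Q = [[1, 2, 3, 6], [4, 5], [7]].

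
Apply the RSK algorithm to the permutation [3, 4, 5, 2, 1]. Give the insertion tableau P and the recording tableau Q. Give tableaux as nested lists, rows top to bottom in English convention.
Insert each entry of the permutation into P by Schensted row insertion, recording in Q the position of each new cell.

Insert 3: appended to row 1. P = [[3]].
Insert 4: appended to row 1. P = [[3, 4]].
Insert 5: appended to row 1. P = [[3, 4, 5]].
Insert 2: 2 bumps 3 from row 1; 3 starts row 2. P = [[2, 4, 5], [3]].
Insert 1: 1 bumps 2 from row 1; 2 bumps 3 from row 2; 3 starts row 3. P = [[1, 4, 5], [2], [3]].

So P = [[1, 4, 5], [2], [3]], Q = [[1, 2, 3], [4], [5]].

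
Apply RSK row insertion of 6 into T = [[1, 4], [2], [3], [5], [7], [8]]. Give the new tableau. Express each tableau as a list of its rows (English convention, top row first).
6 is larger than every entry of row 1, so it is appended to row 1. The new tableau is [[1, 4, 6], [2], [3], [5], [7], [8]].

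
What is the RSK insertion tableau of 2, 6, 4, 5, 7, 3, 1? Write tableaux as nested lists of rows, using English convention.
Insert 2: appended to row 1. P = [[2]].
Insert 6: appended to row 1. P = [[2, 6]].
Insert 4: 4 bumps 6 from row 1; 6 starts row 2. P = [[2, 4], [6]].
Insert 5: appended to row 1. P = [[2, 4, 5], [6]].
Insert 7: appended to row 1. P = [[2, 4, 5, 7], [6]].
Insert 3: 3 bumps 4 from row 1; 4 bumps 6 from row 2; 6 starts row 3. P = [[2, 3, 5, 7], [4], [6]].
Insert 1: 1 bumps 2 from row 1; 2 bumps 4 from row 2; 4 bumps 6 from row 3; 6 starts row 4. P = [[1, 3, 5, 7], [2], [4], [6]].

So P = [[1, 3, 5, 7], [2], [4], [6]].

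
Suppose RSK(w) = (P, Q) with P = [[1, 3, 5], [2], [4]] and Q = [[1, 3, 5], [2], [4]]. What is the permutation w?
Reverse the RSK construction: for i from n down to 1, find the cell of Q containing i, remove the entry at that cell from P, and reverse-bump it up through P; the value ejected from row 1 is w(i).

Step i=5: Q has 5 at row 1, column 3; remove that cell from P, ejecting 5. So w(5) = 5. P is now [[1, 3], [2], [4]].
Step i=4: Q has 4 at row 3, column 1; remove 4 from row 3 of P and reverse-bump: 4 enters row 2 and ejects 2; 2 enters row 1 and ejects 1. So w(4) = 1. P is now [[2, 3], [4]].
Step i=3: Q has 3 at row 1, column 2; remove that cell from P, ejecting 3. So w(3) = 3. P is now [[2], [4]].
Step i=2: Q has 2 at row 2, column 1; remove 4 from row 2 of P and reverse-bump: 4 enters row 1 and ejects 2. So w(2) = 2. P is now [[4]].
Step i=1: Q has 1 at row 1, column 1; remove that cell from P, ejecting 4. So w(1) = 4. P is now [].

So w = 4 2 3 1 5.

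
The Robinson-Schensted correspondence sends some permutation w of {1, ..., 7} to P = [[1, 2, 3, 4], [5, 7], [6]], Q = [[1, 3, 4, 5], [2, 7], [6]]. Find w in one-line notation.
Reverse the RSK construction: for i from n down to 1, find the cell of Q containing i, remove the entry at that cell from P, and reverse-bump it up through P; the value ejected from row 1 is w(i).

Step i=7: Q has 7 at row 2, column 2; remove 7 from row 2 of P and reverse-bump: 7 enters row 1 and ejects 4. So w(7) = 4. P is now [[1, 2, 3, 7], [5], [6]].
Step i=6: Q has 6 at row 3, column 1; remove 6 from row 3 of P and reverse-bump: 6 enters row 2 and ejects 5; 5 enters row 1 and ejects 3. So w(6) = 3. P is now [[1, 2, 5, 7], [6]].
Step i=5: Q has 5 at row 1, column 4; remove that cell from P, ejecting 7. So w(5) = 7. P is now [[1, 2, 5], [6]].
Step i=4: Q has 4 at row 1, column 3; remove that cell from P, ejecting 5. So w(4) = 5. P is now [[1, 2], [6]].
Step i=3: Q has 3 at row 1, column 2; remove that cell from P, ejecting 2. So w(3) = 2. P is now [[1], [6]].
Step i=2: Q has 2 at row 2, column 1; remove 6 from row 2 of P and reverse-bump: 6 enters row 1 and ejects 1. So w(2) = 1. P is now [[6]].
Step i=1: Q has 1 at row 1, column 1; remove that cell from P, ejecting 6. So w(1) = 6. P is now [].

So w = 6 1 2 5 7 3 4.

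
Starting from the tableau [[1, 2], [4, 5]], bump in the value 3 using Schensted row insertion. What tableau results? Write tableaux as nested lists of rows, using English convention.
[[1, 2, 3], [4, 5]]

3 is larger than every entry of row 1, so it is appended to row 1. The new tableau is [[1, 2, 3], [4, 5]].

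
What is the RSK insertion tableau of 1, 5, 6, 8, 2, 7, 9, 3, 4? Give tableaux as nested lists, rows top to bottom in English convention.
P = [[1, 2, 3, 4, 9], [5, 6, 7], [8]]

Insert 1: appended to row 1. P = [[1]].
Insert 5: appended to row 1. P = [[1, 5]].
Insert 6: appended to row 1. P = [[1, 5, 6]].
Insert 8: appended to row 1. P = [[1, 5, 6, 8]].
Insert 2: 2 bumps 5 from row 1; 5 starts row 2. P = [[1, 2, 6, 8], [5]].
Insert 7: 7 bumps 8 from row 1; 8 appends to row 2. P = [[1, 2, 6, 7], [5, 8]].
Insert 9: appended to row 1. P = [[1, 2, 6, 7, 9], [5, 8]].
Insert 3: 3 bumps 6 from row 1; 6 bumps 8 from row 2; 8 starts row 3. P = [[1, 2, 3, 7, 9], [5, 6], [8]].
Insert 4: 4 bumps 7 from row 1; 7 appends to row 2. P = [[1, 2, 3, 4, 9], [5, 6, 7], [8]].

So P = [[1, 2, 3, 4, 9], [5, 6, 7], [8]].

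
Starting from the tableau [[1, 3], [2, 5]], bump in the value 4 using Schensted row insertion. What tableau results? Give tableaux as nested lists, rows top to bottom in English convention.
[[1, 3, 4], [2, 5]]

4 is larger than every entry of row 1, so it is appended to row 1. The new tableau is [[1, 3, 4], [2, 5]].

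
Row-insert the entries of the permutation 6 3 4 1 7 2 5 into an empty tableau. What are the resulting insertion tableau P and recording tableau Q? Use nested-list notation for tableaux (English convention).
Insert each entry of the permutation into P by Schensted row insertion, recording in Q the position of each new cell.

Insert 6: appended to row 1. P = [[6]].
Insert 3: 3 bumps 6 from row 1; 6 starts row 2. P = [[3], [6]].
Insert 4: appended to row 1. P = [[3, 4], [6]].
Insert 1: 1 bumps 3 from row 1; 3 bumps 6 from row 2; 6 starts row 3. P = [[1, 4], [3], [6]].
Insert 7: appended to row 1. P = [[1, 4, 7], [3], [6]].
Insert 2: 2 bumps 4 from row 1; 4 appends to row 2. P = [[1, 2, 7], [3, 4], [6]].
Insert 5: 5 bumps 7 from row 1; 7 appends to row 2. P = [[1, 2, 5], [3, 4, 7], [6]].

So P = [[1, 2, 5], [3, 4, 7], [6]], Q = [[1, 3, 5], [2, 6, 7], [4]].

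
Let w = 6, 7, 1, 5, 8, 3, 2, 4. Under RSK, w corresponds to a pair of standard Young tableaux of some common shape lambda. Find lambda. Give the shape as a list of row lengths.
Row-insert each entry into an empty tableau.

After inserting 6: P = [[6]].
After inserting 7: P = [[6, 7]].
After inserting 1: P = [[1, 7], [6]].
After inserting 5: P = [[1, 5], [6, 7]].
After inserting 8: P = [[1, 5, 8], [6, 7]].
After inserting 3: P = [[1, 3, 8], [5, 7], [6]].
After inserting 2: P = [[1, 2, 8], [3, 7], [5], [6]].
After inserting 4: P = [[1, 2, 4], [3, 7, 8], [5], [6]].

The final insertion tableau P = [[1, 2, 4], [3, 7, 8], [5], [6]] has shape [3, 3, 1, 1].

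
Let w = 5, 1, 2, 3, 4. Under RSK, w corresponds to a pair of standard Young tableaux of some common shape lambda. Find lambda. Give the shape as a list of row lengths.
[4, 1]

Row-insert each entry into an empty tableau.

After inserting 5: P = [[5]].
After inserting 1: P = [[1], [5]].
After inserting 2: P = [[1, 2], [5]].
After inserting 3: P = [[1, 2, 3], [5]].
After inserting 4: P = [[1, 2, 3, 4], [5]].

The final insertion tableau P = [[1, 2, 3, 4], [5]] has shape [4, 1].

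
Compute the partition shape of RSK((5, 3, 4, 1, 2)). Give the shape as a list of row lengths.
[2, 2, 1]

RSK row insertion gives P = [[1, 2], [3, 4], [5]], which has shape [2, 2, 1].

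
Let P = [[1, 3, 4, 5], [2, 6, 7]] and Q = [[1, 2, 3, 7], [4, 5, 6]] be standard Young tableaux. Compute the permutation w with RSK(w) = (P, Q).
Reverse the RSK construction: for i from n down to 1, find the cell of Q containing i, remove the entry at that cell from P, and reverse-bump it up through P; the value ejected from row 1 is w(i).

Step i=7: Q has 7 at row 1, column 4; remove that cell from P, ejecting 5. So w(7) = 5. P is now [[1, 3, 4], [2, 6, 7]].
Step i=6: Q has 6 at row 2, column 3; remove 7 from row 2 of P and reverse-bump: 7 enters row 1 and ejects 4. So w(6) = 4. P is now [[1, 3, 7], [2, 6]].
Step i=5: Q has 5 at row 2, column 2; remove 6 from row 2 of P and reverse-bump: 6 enters row 1 and ejects 3. So w(5) = 3. P is now [[1, 6, 7], [2]].
Step i=4: Q has 4 at row 2, column 1; remove 2 from row 2 of P and reverse-bump: 2 enters row 1 and ejects 1. So w(4) = 1. P is now [[2, 6, 7]].
Step i=3: Q has 3 at row 1, column 3; remove that cell from P, ejecting 7. So w(3) = 7. P is now [[2, 6]].
Step i=2: Q has 2 at row 1, column 2; remove that cell from P, ejecting 6. So w(2) = 6. P is now [[2]].
Step i=1: Q has 1 at row 1, column 1; remove that cell from P, ejecting 2. So w(1) = 2. P is now [].

So w = 2 6 7 1 3 4 5.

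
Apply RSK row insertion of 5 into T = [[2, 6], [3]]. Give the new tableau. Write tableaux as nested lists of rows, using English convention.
In row 1, 5 replaces 6 (the leftmost entry greater than 5); 6 is bumped to row 2. 6 is appended to row 2. The new tableau is [[2, 5], [3, 6]].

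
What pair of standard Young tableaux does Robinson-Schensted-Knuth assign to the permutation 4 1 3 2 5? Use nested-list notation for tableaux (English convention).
Insert each entry of the permutation into P by Schensted row insertion, recording in Q the position of each new cell.

Insert 4: appended to row 1. P = [[4]].
Insert 1: 1 bumps 4 from row 1; 4 starts row 2. P = [[1], [4]].
Insert 3: appended to row 1. P = [[1, 3], [4]].
Insert 2: 2 bumps 3 from row 1; 3 bumps 4 from row 2; 4 starts row 3. P = [[1, 2], [3], [4]].
Insert 5: appended to row 1. P = [[1, 2, 5], [3], [4]].

So P = [[1, 2, 5], [3], [4]], Q = [[1, 3, 5], [2], [4]].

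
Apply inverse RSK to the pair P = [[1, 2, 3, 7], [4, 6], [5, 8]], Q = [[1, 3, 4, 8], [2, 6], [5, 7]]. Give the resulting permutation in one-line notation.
Reverse the RSK construction: for i from n down to 1, find the cell of Q containing i, remove the entry at that cell from P, and reverse-bump it up through P; the value ejected from row 1 is w(i).

Step i=8: Q has 8 at row 1, column 4; remove that cell from P, ejecting 7. So w(8) = 7. P is now [[1, 2, 3], [4, 6], [5, 8]].
Step i=7: Q has 7 at row 3, column 2; remove 8 from row 3 of P and reverse-bump: 8 enters row 2 and ejects 6; 6 enters row 1 and ejects 3. So w(7) = 3. P is now [[1, 2, 6], [4, 8], [5]].
Step i=6: Q has 6 at row 2, column 2; remove 8 from row 2 of P and reverse-bump: 8 enters row 1 and ejects 6. So w(6) = 6. P is now [[1, 2, 8], [4], [5]].
Step i=5: Q has 5 at row 3, column 1; remove 5 from row 3 of P and reverse-bump: 5 enters row 2 and ejects 4; 4 enters row 1 and ejects 2. So w(5) = 2. P is now [[1, 4, 8], [5]].
Step i=4: Q has 4 at row 1, column 3; remove that cell from P, ejecting 8. So w(4) = 8. P is now [[1, 4], [5]].
Step i=3: Q has 3 at row 1, column 2; remove that cell from P, ejecting 4. So w(3) = 4. P is now [[1], [5]].
Step i=2: Q has 2 at row 2, column 1; remove 5 from row 2 of P and reverse-bump: 5 enters row 1 and ejects 1. So w(2) = 1. P is now [[5]].
Step i=1: Q has 1 at row 1, column 1; remove that cell from P, ejecting 5. So w(1) = 5. P is now [].

So w = 5 1 4 8 2 6 3 7.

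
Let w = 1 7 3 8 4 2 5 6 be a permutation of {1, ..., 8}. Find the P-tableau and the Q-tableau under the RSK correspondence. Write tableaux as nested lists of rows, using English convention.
Insert each entry of the permutation into P by Schensted row insertion, recording in Q the position of each new cell.

Insert 1: appended to row 1. P = [[1]].
Insert 7: appended to row 1. P = [[1, 7]].
Insert 3: 3 bumps 7 from row 1; 7 starts row 2. P = [[1, 3], [7]].
Insert 8: appended to row 1. P = [[1, 3, 8], [7]].
Insert 4: 4 bumps 8 from row 1; 8 appends to row 2. P = [[1, 3, 4], [7, 8]].
Insert 2: 2 bumps 3 from row 1; 3 bumps 7 from row 2; 7 starts row 3. P = [[1, 2, 4], [3, 8], [7]].
Insert 5: appended to row 1. P = [[1, 2, 4, 5], [3, 8], [7]].
Insert 6: appended to row 1. P = [[1, 2, 4, 5, 6], [3, 8], [7]].

So P = [[1, 2, 4, 5, 6], [3, 8], [7]], Q = [[1, 2, 4, 7, 8], [3, 5], [6]].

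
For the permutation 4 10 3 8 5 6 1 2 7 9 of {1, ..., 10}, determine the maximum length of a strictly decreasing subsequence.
4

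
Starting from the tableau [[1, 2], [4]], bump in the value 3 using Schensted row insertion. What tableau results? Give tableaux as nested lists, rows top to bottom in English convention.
[[1, 2, 3], [4]]

3 is larger than every entry of row 1, so it is appended to row 1. The new tableau is [[1, 2, 3], [4]].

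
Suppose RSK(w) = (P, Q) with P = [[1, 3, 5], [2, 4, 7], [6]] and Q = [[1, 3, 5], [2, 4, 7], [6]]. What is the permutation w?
Reverse the RSK construction: for i from n down to 1, find the cell of Q containing i, remove the entry at that cell from P, and reverse-bump it up through P; the value ejected from row 1 is w(i).

Step i=7: Q has 7 at row 2, column 3; remove 7 from row 2 of P and reverse-bump: 7 enters row 1 and ejects 5. So w(7) = 5. P is now [[1, 3, 7], [2, 4], [6]].
Step i=6: Q has 6 at row 3, column 1; remove 6 from row 3 of P and reverse-bump: 6 enters row 2 and ejects 4; 4 enters row 1 and ejects 3. So w(6) = 3. P is now [[1, 4, 7], [2, 6]].
Step i=5: Q has 5 at row 1, column 3; remove that cell from P, ejecting 7. So w(5) = 7. P is now [[1, 4], [2, 6]].
Step i=4: Q has 4 at row 2, column 2; remove 6 from row 2 of P and reverse-bump: 6 enters row 1 and ejects 4. So w(4) = 4. P is now [[1, 6], [2]].
Step i=3: Q has 3 at row 1, column 2; remove that cell from P, ejecting 6. So w(3) = 6. P is now [[1], [2]].
Step i=2: Q has 2 at row 2, column 1; remove 2 from row 2 of P and reverse-bump: 2 enters row 1 and ejects 1. So w(2) = 1. P is now [[2]].
Step i=1: Q has 1 at row 1, column 1; remove that cell from P, ejecting 2. So w(1) = 2. P is now [].

So w = 2 1 6 4 7 3 5.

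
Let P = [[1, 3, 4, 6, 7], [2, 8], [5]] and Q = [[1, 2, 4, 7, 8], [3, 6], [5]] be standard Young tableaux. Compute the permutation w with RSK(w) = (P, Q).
Reverse the RSK construction: for i from n down to 1, find the cell of Q containing i, remove the entry at that cell from P, and reverse-bump it up through P; the value ejected from row 1 is w(i).

Step i=8: Q has 8 at row 1, column 5; remove that cell from P, ejecting 7. So w(8) = 7. P is now [[1, 3, 4, 6], [2, 8], [5]].
Step i=7: Q has 7 at row 1, column 4; remove that cell from P, ejecting 6. So w(7) = 6. P is now [[1, 3, 4], [2, 8], [5]].
Step i=6: Q has 6 at row 2, column 2; remove 8 from row 2 of P and reverse-bump: 8 enters row 1 and ejects 4. So w(6) = 4. P is now [[1, 3, 8], [2], [5]].
Step i=5: Q has 5 at row 3, column 1; remove 5 from row 3 of P and reverse-bump: 5 enters row 2 and ejects 2; 2 enters row 1 and ejects 1. So w(5) = 1. P is now [[2, 3, 8], [5]].
Step i=4: Q has 4 at row 1, column 3; remove that cell from P, ejecting 8. So w(4) = 8. P is now [[2, 3], [5]].
Step i=3: Q has 3 at row 2, column 1; remove 5 from row 2 of P and reverse-bump: 5 enters row 1 and ejects 3. So w(3) = 3. P is now [[2, 5]].
Step i=2: Q has 2 at row 1, column 2; remove that cell from P, ejecting 5. So w(2) = 5. P is now [[2]].
Step i=1: Q has 1 at row 1, column 1; remove that cell from P, ejecting 2. So w(1) = 2. P is now [].

So w = 2 5 3 8 1 4 6 7.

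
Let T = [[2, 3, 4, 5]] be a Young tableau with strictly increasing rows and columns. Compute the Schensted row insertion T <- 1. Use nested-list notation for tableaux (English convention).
[[1, 3, 4, 5], [2]]

In row 1, 1 replaces 2 (the leftmost entry greater than 1); 2 is bumped to row 2. 2 starts a new row 2. The new tableau is [[1, 3, 4, 5], [2]].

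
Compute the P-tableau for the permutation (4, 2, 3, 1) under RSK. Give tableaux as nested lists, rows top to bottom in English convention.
Insert 4: appended to row 1. P = [[4]].
Insert 2: 2 bumps 4 from row 1; 4 starts row 2. P = [[2], [4]].
Insert 3: appended to row 1. P = [[2, 3], [4]].
Insert 1: 1 bumps 2 from row 1; 2 bumps 4 from row 2; 4 starts row 3. P = [[1, 3], [2], [4]].

So P = [[1, 3], [2], [4]].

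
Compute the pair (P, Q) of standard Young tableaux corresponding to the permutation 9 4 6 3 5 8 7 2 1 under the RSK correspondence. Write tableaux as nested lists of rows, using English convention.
P = [[1, 5, 7], [2, 6, 8], [3], [4], [9]], Q = [[1, 3, 6], [2, 5, 7], [4], [8], [9]]

Insert each entry of the permutation into P by Schensted row insertion, recording in Q the position of each new cell.

Insert 9: appended to row 1. P = [[9]].
Insert 4: 4 bumps 9 from row 1; 9 starts row 2. P = [[4], [9]].
Insert 6: appended to row 1. P = [[4, 6], [9]].
Insert 3: 3 bumps 4 from row 1; 4 bumps 9 from row 2; 9 starts row 3. P = [[3, 6], [4], [9]].
Insert 5: 5 bumps 6 from row 1; 6 appends to row 2. P = [[3, 5], [4, 6], [9]].
Insert 8: appended to row 1. P = [[3, 5, 8], [4, 6], [9]].
Insert 7: 7 bumps 8 from row 1; 8 appends to row 2. P = [[3, 5, 7], [4, 6, 8], [9]].
Insert 2: 2 bumps 3 from row 1; 3 bumps 4 from row 2; 4 bumps 9 from row 3; 9 starts row 4. P = [[2, 5, 7], [3, 6, 8], [4], [9]].
Insert 1: 1 bumps 2 from row 1; 2 bumps 3 from row 2; 3 bumps 4 from row 3; 4 bumps 9 from row 4; 9 starts row 5. P = [[1, 5, 7], [2, 6, 8], [3], [4], [9]].

So P = [[1, 5, 7], [2, 6, 8], [3], [4], [9]], Q = [[1, 3, 6], [2, 5, 7], [4], [8], [9]].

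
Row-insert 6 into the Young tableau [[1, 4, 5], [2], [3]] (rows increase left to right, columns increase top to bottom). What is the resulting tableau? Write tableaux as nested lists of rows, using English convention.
6 is larger than every entry of row 1, so it is appended to row 1. The new tableau is [[1, 4, 5, 6], [2], [3]].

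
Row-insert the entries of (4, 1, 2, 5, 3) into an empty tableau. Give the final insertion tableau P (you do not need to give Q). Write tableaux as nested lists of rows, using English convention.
P = [[1, 2, 3], [4, 5]]

Insert 4: appended to row 1. P = [[4]].
Insert 1: 1 bumps 4 from row 1; 4 starts row 2. P = [[1], [4]].
Insert 2: appended to row 1. P = [[1, 2], [4]].
Insert 5: appended to row 1. P = [[1, 2, 5], [4]].
Insert 3: 3 bumps 5 from row 1; 5 appends to row 2. P = [[1, 2, 3], [4, 5]].

So P = [[1, 2, 3], [4, 5]].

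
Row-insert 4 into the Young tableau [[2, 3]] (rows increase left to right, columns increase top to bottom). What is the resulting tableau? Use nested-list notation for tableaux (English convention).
4 is larger than every entry of row 1, so it is appended to row 1. The new tableau is [[2, 3, 4]].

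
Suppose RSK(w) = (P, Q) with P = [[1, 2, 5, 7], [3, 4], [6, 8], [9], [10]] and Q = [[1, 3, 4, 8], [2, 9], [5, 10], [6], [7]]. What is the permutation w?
10 3 4 9 6 5 1 8 7 2

Reverse the RSK construction: for i from n down to 1, find the cell of Q containing i, remove the entry at that cell from P, and reverse-bump it up through P; the value ejected from row 1 is w(i).

Step i=10: Q has 10 at row 3, column 2; remove 8 from row 3 of P and reverse-bump: 8 enters row 2 and ejects 4; 4 enters row 1 and ejects 2. So w(10) = 2. P is now [[1, 4, 5, 7], [3, 8], [6], [9], [10]].
Step i=9: Q has 9 at row 2, column 2; remove 8 from row 2 of P and reverse-bump: 8 enters row 1 and ejects 7. So w(9) = 7. P is now [[1, 4, 5, 8], [3], [6], [9], [10]].
Step i=8: Q has 8 at row 1, column 4; remove that cell from P, ejecting 8. So w(8) = 8. P is now [[1, 4, 5], [3], [6], [9], [10]].
Step i=7: Q has 7 at row 5, column 1; remove 10 from row 5 of P and reverse-bump: 10 enters row 4 and ejects 9; 9 enters row 3 and ejects 6; 6 enters row 2 and ejects 3; 3 enters row 1 and ejects 1. So w(7) = 1. P is now [[3, 4, 5], [6], [9], [10]].
Step i=6: Q has 6 at row 4, column 1; remove 10 from row 4 of P and reverse-bump: 10 enters row 3 and ejects 9; 9 enters row 2 and ejects 6; 6 enters row 1 and ejects 5. So w(6) = 5. P is now [[3, 4, 6], [9], [10]].
Step i=5: Q has 5 at row 3, column 1; remove 10 from row 3 of P and reverse-bump: 10 enters row 2 and ejects 9; 9 enters row 1 and ejects 6. So w(5) = 6. P is now [[3, 4, 9], [10]].
Step i=4: Q has 4 at row 1, column 3; remove that cell from P, ejecting 9. So w(4) = 9. P is now [[3, 4], [10]].
Step i=3: Q has 3 at row 1, column 2; remove that cell from P, ejecting 4. So w(3) = 4. P is now [[3], [10]].
Step i=2: Q has 2 at row 2, column 1; remove 10 from row 2 of P and reverse-bump: 10 enters row 1 and ejects 3. So w(2) = 3. P is now [[10]].
Step i=1: Q has 1 at row 1, column 1; remove that cell from P, ejecting 10. So w(1) = 10. P is now [].

So w = 10 3 4 9 6 5 1 8 7 2.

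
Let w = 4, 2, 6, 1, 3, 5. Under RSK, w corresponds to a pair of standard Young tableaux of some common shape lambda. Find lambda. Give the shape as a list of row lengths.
RSK row insertion gives P = [[1, 3, 5], [2, 6], [4]], which has shape [3, 2, 1].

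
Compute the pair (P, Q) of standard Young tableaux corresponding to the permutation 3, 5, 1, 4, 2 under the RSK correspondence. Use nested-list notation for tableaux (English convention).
Insert each entry of the permutation into P by Schensted row insertion, recording in Q the position of each new cell.

Insert 3: appended to row 1. P = [[3]].
Insert 5: appended to row 1. P = [[3, 5]].
Insert 1: 1 bumps 3 from row 1; 3 starts row 2. P = [[1, 5], [3]].
Insert 4: 4 bumps 5 from row 1; 5 appends to row 2. P = [[1, 4], [3, 5]].
Insert 2: 2 bumps 4 from row 1; 4 bumps 5 from row 2; 5 starts row 3. P = [[1, 2], [3, 4], [5]].

So P = [[1, 2], [3, 4], [5]], Q = [[1, 2], [3, 4], [5]].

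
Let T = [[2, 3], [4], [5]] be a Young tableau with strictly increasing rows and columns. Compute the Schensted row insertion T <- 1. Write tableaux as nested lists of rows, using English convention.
In row 1, 1 replaces 2 (the leftmost entry greater than 1); 2 is bumped to row 2. In row 2, 2 replaces 4 (the leftmost entry greater than 2); 4 is bumped to row 3. In row 3, 4 replaces 5 (the leftmost entry greater than 4); 5 is bumped to row 4. 5 starts a new row 4. The new tableau is [[1, 3], [2], [4], [5]].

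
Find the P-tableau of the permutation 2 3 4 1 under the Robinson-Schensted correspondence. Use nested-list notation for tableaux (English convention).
Insert 2: appended to row 1. P = [[2]].
Insert 3: appended to row 1. P = [[2, 3]].
Insert 4: appended to row 1. P = [[2, 3, 4]].
Insert 1: 1 bumps 2 from row 1; 2 starts row 2. P = [[1, 3, 4], [2]].

So P = [[1, 3, 4], [2]].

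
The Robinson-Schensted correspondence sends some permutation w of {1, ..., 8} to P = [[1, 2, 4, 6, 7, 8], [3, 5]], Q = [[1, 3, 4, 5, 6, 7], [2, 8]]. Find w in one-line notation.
3 1 2 5 6 7 8 4

Reverse the RSK construction: for i from n down to 1, find the cell of Q containing i, remove the entry at that cell from P, and reverse-bump it up through P; the value ejected from row 1 is w(i).

Step i=8: Q has 8 at row 2, column 2; remove 5 from row 2 of P and reverse-bump: 5 enters row 1 and ejects 4. So w(8) = 4. P is now [[1, 2, 5, 6, 7, 8], [3]].
Step i=7: Q has 7 at row 1, column 6; remove that cell from P, ejecting 8. So w(7) = 8. P is now [[1, 2, 5, 6, 7], [3]].
Step i=6: Q has 6 at row 1, column 5; remove that cell from P, ejecting 7. So w(6) = 7. P is now [[1, 2, 5, 6], [3]].
Step i=5: Q has 5 at row 1, column 4; remove that cell from P, ejecting 6. So w(5) = 6. P is now [[1, 2, 5], [3]].
Step i=4: Q has 4 at row 1, column 3; remove that cell from P, ejecting 5. So w(4) = 5. P is now [[1, 2], [3]].
Step i=3: Q has 3 at row 1, column 2; remove that cell from P, ejecting 2. So w(3) = 2. P is now [[1], [3]].
Step i=2: Q has 2 at row 2, column 1; remove 3 from row 2 of P and reverse-bump: 3 enters row 1 and ejects 1. So w(2) = 1. P is now [[3]].
Step i=1: Q has 1 at row 1, column 1; remove that cell from P, ejecting 3. So w(1) = 3. P is now [].

So w = 3 1 2 5 6 7 8 4.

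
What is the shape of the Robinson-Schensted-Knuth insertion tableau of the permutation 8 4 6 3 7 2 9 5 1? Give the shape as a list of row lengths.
[4, 2, 1, 1, 1]

Row-insert each entry into an empty tableau.

After inserting 8: P = [[8]].
After inserting 4: P = [[4], [8]].
After inserting 6: P = [[4, 6], [8]].
After inserting 3: P = [[3, 6], [4], [8]].
After inserting 7: P = [[3, 6, 7], [4], [8]].
After inserting 2: P = [[2, 6, 7], [3], [4], [8]].
After inserting 9: P = [[2, 6, 7, 9], [3], [4], [8]].
After inserting 5: P = [[2, 5, 7, 9], [3, 6], [4], [8]].
After inserting 1: P = [[1, 5, 7, 9], [2, 6], [3], [4], [8]].

The final insertion tableau P = [[1, 5, 7, 9], [2, 6], [3], [4], [8]] has shape [4, 2, 1, 1, 1].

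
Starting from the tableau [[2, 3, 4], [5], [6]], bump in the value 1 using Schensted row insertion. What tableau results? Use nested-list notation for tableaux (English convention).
In row 1, 1 replaces 2 (the leftmost entry greater than 1); 2 is bumped to row 2. In row 2, 2 replaces 5 (the leftmost entry greater than 2); 5 is bumped to row 3. In row 3, 5 replaces 6 (the leftmost entry greater than 5); 6 is bumped to row 4. 6 starts a new row 4. The new tableau is [[1, 3, 4], [2], [5], [6]].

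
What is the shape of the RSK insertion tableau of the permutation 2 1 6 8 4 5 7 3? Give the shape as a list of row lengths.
[4, 3, 1]

Row-insert each entry into an empty tableau.

After inserting 2: P = [[2]].
After inserting 1: P = [[1], [2]].
After inserting 6: P = [[1, 6], [2]].
After inserting 8: P = [[1, 6, 8], [2]].
After inserting 4: P = [[1, 4, 8], [2, 6]].
After inserting 5: P = [[1, 4, 5], [2, 6, 8]].
After inserting 7: P = [[1, 4, 5, 7], [2, 6, 8]].
After inserting 3: P = [[1, 3, 5, 7], [2, 4, 8], [6]].

The final insertion tableau P = [[1, 3, 5, 7], [2, 4, 8], [6]] has shape [4, 3, 1].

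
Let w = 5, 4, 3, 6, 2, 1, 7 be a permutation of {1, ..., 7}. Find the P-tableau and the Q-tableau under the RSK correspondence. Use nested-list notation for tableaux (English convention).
Insert each entry of the permutation into P by Schensted row insertion, recording in Q the position of each new cell.

Insert 5: appended to row 1. P = [[5]], Q = [[1]].
Insert 4: 4 bumps 5 from row 1; 5 starts row 2. P = [[4], [5]], Q = [[1], [2]].
Insert 3: 3 bumps 4 from row 1; 4 bumps 5 from row 2; 5 starts row 3. P = [[3], [4], [5]], Q = [[1], [2], [3]].
Insert 6: appended to row 1. P = [[3, 6], [4], [5]], Q = [[1, 4], [2], [3]].
Insert 2: 2 bumps 3 from row 1; 3 bumps 4 from row 2; 4 bumps 5 from row 3; 5 starts row 4. P = [[2, 6], [3], [4], [5]], Q = [[1, 4], [2], [3], [5]].
Insert 1: 1 bumps 2 from row 1; 2 bumps 3 from row 2; 3 bumps 4 from row 3; 4 bumps 5 from row 4; 5 starts row 5. P = [[1, 6], [2], [3], [4], [5]], Q = [[1, 4], [2], [3], [5], [6]].
Insert 7: appended to row 1. P = [[1, 6, 7], [2], [3], [4], [5]], Q = [[1, 4, 7], [2], [3], [5], [6]].

So P = [[1, 6, 7], [2], [3], [4], [5]], Q = [[1, 4, 7], [2], [3], [5], [6]].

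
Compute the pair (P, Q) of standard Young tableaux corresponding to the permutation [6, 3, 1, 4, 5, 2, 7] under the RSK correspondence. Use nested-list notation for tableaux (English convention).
Insert each entry of the permutation into P by Schensted row insertion, recording in Q the position of each new cell.

Insert 6: appended to row 1. P = [[6]].
Insert 3: 3 bumps 6 from row 1; 6 starts row 2. P = [[3], [6]].
Insert 1: 1 bumps 3 from row 1; 3 bumps 6 from row 2; 6 starts row 3. P = [[1], [3], [6]].
Insert 4: appended to row 1. P = [[1, 4], [3], [6]].
Insert 5: appended to row 1. P = [[1, 4, 5], [3], [6]].
Insert 2: 2 bumps 4 from row 1; 4 appends to row 2. P = [[1, 2, 5], [3, 4], [6]].
Insert 7: appended to row 1. P = [[1, 2, 5, 7], [3, 4], [6]].

So P = [[1, 2, 5, 7], [3, 4], [6]], Q = [[1, 4, 5, 7], [2, 6], [3]].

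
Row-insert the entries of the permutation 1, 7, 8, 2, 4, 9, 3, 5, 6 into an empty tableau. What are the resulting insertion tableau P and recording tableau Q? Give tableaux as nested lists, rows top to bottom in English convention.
P = [[1, 2, 3, 5, 6], [4, 8, 9], [7]], Q = [[1, 2, 3, 6, 9], [4, 5, 8], [7]]

Insert each entry of the permutation into P by Schensted row insertion, recording in Q the position of each new cell.

After inserting 1: P = [[1]].
After inserting 7: P = [[1, 7]].
After inserting 8: P = [[1, 7, 8]].
After inserting 2: P = [[1, 2, 8], [7]].
After inserting 4: P = [[1, 2, 4], [7, 8]].
After inserting 9: P = [[1, 2, 4, 9], [7, 8]].
After inserting 3: P = [[1, 2, 3, 9], [4, 8], [7]].
After inserting 5: P = [[1, 2, 3, 5], [4, 8, 9], [7]].
After inserting 6: P = [[1, 2, 3, 5, 6], [4, 8, 9], [7]].

So P = [[1, 2, 3, 5, 6], [4, 8, 9], [7]], Q = [[1, 2, 3, 6, 9], [4, 5, 8], [7]].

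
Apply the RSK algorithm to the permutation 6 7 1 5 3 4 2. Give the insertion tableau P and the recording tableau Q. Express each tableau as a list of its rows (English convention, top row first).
Insert each entry of the permutation into P by Schensted row insertion, recording in Q the position of each new cell.

After inserting 6: P = [[6]].
After inserting 7: P = [[6, 7]].
After inserting 1: P = [[1, 7], [6]].
After inserting 5: P = [[1, 5], [6, 7]].
After inserting 3: P = [[1, 3], [5, 7], [6]].
After inserting 4: P = [[1, 3, 4], [5, 7], [6]].
After inserting 2: P = [[1, 2, 4], [3, 7], [5], [6]].

So P = [[1, 2, 4], [3, 7], [5], [6]], Q = [[1, 2, 6], [3, 4], [5], [7]].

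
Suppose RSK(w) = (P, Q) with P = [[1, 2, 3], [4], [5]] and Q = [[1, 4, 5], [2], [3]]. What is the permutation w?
5 4 1 2 3

Reverse the RSK construction: for i from n down to 1, find the cell of Q containing i, remove the entry at that cell from P, and reverse-bump it up through P; the value ejected from row 1 is w(i).

Step i=5: Q has 5 at row 1, column 3; remove that cell from P, ejecting 3. So w(5) = 3. P is now [[1, 2], [4], [5]].
Step i=4: Q has 4 at row 1, column 2; remove that cell from P, ejecting 2. So w(4) = 2. P is now [[1], [4], [5]].
Step i=3: Q has 3 at row 3, column 1; remove 5 from row 3 of P and reverse-bump: 5 enters row 2 and ejects 4; 4 enters row 1 and ejects 1. So w(3) = 1. P is now [[4], [5]].
Step i=2: Q has 2 at row 2, column 1; remove 5 from row 2 of P and reverse-bump: 5 enters row 1 and ejects 4. So w(2) = 4. P is now [[5]].
Step i=1: Q has 1 at row 1, column 1; remove that cell from P, ejecting 5. So w(1) = 5. P is now [].

So w = 5 4 1 2 3.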